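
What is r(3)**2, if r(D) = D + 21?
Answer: 576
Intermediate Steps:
r(D) = 21 + D
r(3)**2 = (21 + 3)**2 = 24**2 = 576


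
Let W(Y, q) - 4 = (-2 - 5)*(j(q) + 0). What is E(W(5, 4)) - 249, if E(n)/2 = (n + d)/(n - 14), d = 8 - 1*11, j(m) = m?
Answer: -4704/19 ≈ -247.58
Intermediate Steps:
d = -3 (d = 8 - 11 = -3)
W(Y, q) = 4 - 7*q (W(Y, q) = 4 + (-2 - 5)*(q + 0) = 4 - 7*q)
E(n) = 2*(-3 + n)/(-14 + n) (E(n) = 2*((n - 3)/(n - 14)) = 2*((-3 + n)/(-14 + n)) = 2*(-3 + n)/(-14 + n))
E(W(5, 4)) - 249 = 2*(-3 + (4 - 7*4))/(-14 + (4 - 7*4)) - 249 = 2*(-3 + (4 - 28))/(-14 + (4 - 28)) - 249 = 2*(-3 - 24)/(-14 - 24) - 249 = 2*(-27)/(-38) - 249 = 2*(-1/38)*(-27) - 249 = 27/19 - 249 = -4704/19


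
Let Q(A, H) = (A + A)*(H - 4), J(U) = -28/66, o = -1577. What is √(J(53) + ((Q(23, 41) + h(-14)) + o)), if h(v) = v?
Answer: √120417/33 ≈ 10.516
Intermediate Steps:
J(U) = -14/33 (J(U) = -28*1/66 = -14/33)
Q(A, H) = 2*A*(-4 + H) (Q(A, H) = (2*A)*(-4 + H) = 2*A*(-4 + H))
√(J(53) + ((Q(23, 41) + h(-14)) + o)) = √(-14/33 + ((2*23*(-4 + 41) - 14) - 1577)) = √(-14/33 + ((2*23*37 - 14) - 1577)) = √(-14/33 + ((1702 - 14) - 1577)) = √(-14/33 + (1688 - 1577)) = √(-14/33 + 111) = √(3649/33) = √120417/33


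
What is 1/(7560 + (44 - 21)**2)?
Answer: 1/8089 ≈ 0.00012362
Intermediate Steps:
1/(7560 + (44 - 21)**2) = 1/(7560 + 23**2) = 1/(7560 + 529) = 1/8089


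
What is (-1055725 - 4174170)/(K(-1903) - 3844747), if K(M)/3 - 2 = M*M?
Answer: -5229895/7019486 ≈ -0.74505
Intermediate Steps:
K(M) = 6 + 3*M² (K(M) = 6 + 3*(M*M) = 6 + 3*M²)
(-1055725 - 4174170)/(K(-1903) - 3844747) = (-1055725 - 4174170)/((6 + 3*(-1903)²) - 3844747) = -5229895/((6 + 3*3621409) - 3844747) = -5229895/((6 + 10864227) - 3844747) = -5229895/(10864233 - 3844747) = -5229895/7019486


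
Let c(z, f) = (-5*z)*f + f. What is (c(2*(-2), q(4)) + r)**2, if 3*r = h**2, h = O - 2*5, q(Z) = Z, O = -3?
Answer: 177241/9 ≈ 19693.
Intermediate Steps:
c(z, f) = f - 5*f*z (c(z, f) = -5*f*z + f = f - 5*f*z)
h = -13 (h = -3 - 2*5 = -3 - 10 = -13)
r = 169/3 (r = (1/3)*(-13)**2 = (1/3)*169 = 169/3 ≈ 56.333)
(c(2*(-2), q(4)) + r)**2 = (4*(1 - 10*(-2)) + 169/3)**2 = (4*(1 - 5*(-4)) + 169/3)**2 = (4*(1 + 20) + 169/3)**2 = (4*21 + 169/3)**2 = (84 + 169/3)**2 = (421/3)**2 = 177241/9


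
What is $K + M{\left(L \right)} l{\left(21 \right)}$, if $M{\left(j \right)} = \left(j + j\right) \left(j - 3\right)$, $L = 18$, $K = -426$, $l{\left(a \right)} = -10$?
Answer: $-5826$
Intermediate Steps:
$M{\left(j \right)} = 2 j \left(-3 + j\right)$
$K + M{\left(L \right)} l{\left(21 \right)} = -426 + 2 \cdot 18 \left(-3 + 18\right) \left(-10\right) = -426 + 2 \cdot 18 \cdot 15 \left(-10\right) = -426 + 540 \left(-10\right) = -426 - 5400 = -5826$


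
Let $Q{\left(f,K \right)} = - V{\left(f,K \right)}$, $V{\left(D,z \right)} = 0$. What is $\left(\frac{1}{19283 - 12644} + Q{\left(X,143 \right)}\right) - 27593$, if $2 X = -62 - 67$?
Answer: $- \frac{183189926}{6639} \approx -27593.0$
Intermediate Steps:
$X = - \frac{129}{2}$ ($X = \frac{-62 - 67}{2} = \frac{1}{2} \left(-129\right) = - \frac{129}{2} \approx -64.5$)
$Q{\left(f,K \right)} = 0$ ($Q{\left(f,K \right)} = \left(-1\right) 0 = 0$)
$\left(\frac{1}{19283 - 12644} + Q{\left(X,143 \right)}\right) - 27593 = \left(\frac{1}{19283 - 12644} + 0\right) - 27593 = \left(\frac{1}{6639} + 0\right) - 27593 = \frac{1}{6639} - 27593 = - \frac{183189926}{6639}$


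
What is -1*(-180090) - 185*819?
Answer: 28575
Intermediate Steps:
-1*(-180090) - 185*819 = 180090 - 1*151515 = 180090 - 151515 = 28575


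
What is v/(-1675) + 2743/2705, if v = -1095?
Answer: 60452/36247 ≈ 1.6678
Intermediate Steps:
v/(-1675) + 2743/2705 = -1095/(-1675) + 2743/2705 = -1095*(-1/1675) + 2743*(1/2705) = 219/335 + 2743/2705 = 60452/36247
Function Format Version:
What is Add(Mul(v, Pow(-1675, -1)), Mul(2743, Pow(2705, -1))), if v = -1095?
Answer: Rational(60452, 36247) ≈ 1.6678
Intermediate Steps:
Add(Mul(v, Pow(-1675, -1)), Mul(2743, Pow(2705, -1))) = Add(Mul(-1095, Pow(-1675, -1)), Mul(2743, Pow(2705, -1))) = Add(Mul(-1095, Rational(-1, 1675)), Mul(2743, Rational(1, 2705))) = Add(Rational(219, 335), Rational(2743, 2705)) = Rational(60452, 36247)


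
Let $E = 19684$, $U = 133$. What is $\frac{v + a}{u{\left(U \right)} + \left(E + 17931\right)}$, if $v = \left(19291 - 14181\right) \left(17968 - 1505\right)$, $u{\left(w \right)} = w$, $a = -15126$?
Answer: $\frac{21027701}{9437} \approx 2228.2$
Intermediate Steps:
$v = 84125930$ ($v = 5110 \cdot 16463 = 84125930$)
$\frac{v + a}{u{\left(U \right)} + \left(E + 17931\right)} = \frac{84125930 - 15126}{133 + \left(19684 + 17931\right)} = \frac{84110804}{133 + 37615} = \frac{84110804}{37748} = 84110804 \cdot \frac{1}{37748} = \frac{21027701}{9437}$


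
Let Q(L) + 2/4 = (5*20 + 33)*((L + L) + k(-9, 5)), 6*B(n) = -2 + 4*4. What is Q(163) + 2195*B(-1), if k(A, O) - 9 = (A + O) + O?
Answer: 298855/6 ≈ 49809.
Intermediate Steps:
k(A, O) = 9 + A + 2*O (k(A, O) = 9 + ((A + O) + O) = 9 + (A + 2*O) = 9 + A + 2*O)
B(n) = 7/3 (B(n) = (-2 + 4*4)/6 = (-2 + 16)/6 = (⅙)*14 = 7/3)
Q(L) = 2659/2 + 266*L (Q(L) = -½ + (5*20 + 33)*((L + L) + (9 - 9 + 2*5)) = -½ + (100 + 33)*(2*L + (9 - 9 + 10)) = -½ + 133*(2*L + 10) = -½ + 133*(10 + 2*L) = -½ + (1330 + 266*L) = 2659/2 + 266*L)
Q(163) + 2195*B(-1) = (2659/2 + 266*163) + 2195*(7/3) = (2659/2 + 43358) + 15365/3 = 89375/2 + 15365/3 = 298855/6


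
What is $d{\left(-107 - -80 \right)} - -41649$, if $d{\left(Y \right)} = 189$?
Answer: $41838$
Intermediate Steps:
$d{\left(-107 - -80 \right)} - -41649 = 189 - -41649 = 189 + 41649 = 41838$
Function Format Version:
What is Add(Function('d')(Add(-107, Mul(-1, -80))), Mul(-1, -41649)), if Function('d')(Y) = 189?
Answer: 41838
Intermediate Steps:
Add(Function('d')(Add(-107, Mul(-1, -80))), Mul(-1, -41649)) = Add(189, Mul(-1, -41649)) = Add(189, 41649) = 41838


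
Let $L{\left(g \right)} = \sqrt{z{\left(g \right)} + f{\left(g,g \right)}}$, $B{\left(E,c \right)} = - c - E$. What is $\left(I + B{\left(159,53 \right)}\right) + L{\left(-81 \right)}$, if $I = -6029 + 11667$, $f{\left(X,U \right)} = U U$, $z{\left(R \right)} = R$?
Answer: $5426 + 36 \sqrt{5} \approx 5506.5$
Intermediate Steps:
$f{\left(X,U \right)} = U^{2}$
$B{\left(E,c \right)} = - E - c$
$L{\left(g \right)} = \sqrt{g + g^{2}}$
$I = 5638$
$\left(I + B{\left(159,53 \right)}\right) + L{\left(-81 \right)} = \left(5638 - 212\right) + \sqrt{- 81 \left(1 - 81\right)} = \left(5638 - 212\right) + \sqrt{\left(-81\right) \left(-80\right)} = \left(5638 - 212\right) + \sqrt{6480} = 5426 + 36 \sqrt{5}$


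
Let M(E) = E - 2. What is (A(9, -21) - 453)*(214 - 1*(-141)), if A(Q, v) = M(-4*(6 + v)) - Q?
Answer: -143420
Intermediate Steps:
M(E) = -2 + E
A(Q, v) = -26 - Q - 4*v (A(Q, v) = (-2 - 4*(6 + v)) - Q = (-2 + (-24 - 4*v)) - Q = (-26 - 4*v) - Q = -26 - Q - 4*v)
(A(9, -21) - 453)*(214 - 1*(-141)) = ((-26 - 1*9 - 4*(-21)) - 453)*(214 - 1*(-141)) = ((-26 - 9 + 84) - 453)*(214 + 141) = (49 - 453)*355 = -404*355 = -143420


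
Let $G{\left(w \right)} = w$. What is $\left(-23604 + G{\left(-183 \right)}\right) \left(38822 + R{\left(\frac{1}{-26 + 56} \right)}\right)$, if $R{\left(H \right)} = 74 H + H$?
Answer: $- \frac{1847036763}{2} \approx -9.2352 \cdot 10^{8}$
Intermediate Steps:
$R{\left(H \right)} = 75 H$
$\left(-23604 + G{\left(-183 \right)}\right) \left(38822 + R{\left(\frac{1}{-26 + 56} \right)}\right) = \left(-23604 - 183\right) \left(38822 + \frac{75}{-26 + 56}\right) = - 23787 \left(38822 + \frac{75}{30}\right) = - 23787 \left(38822 + 75 \cdot \frac{1}{30}\right) = - 23787 \left(38822 + \frac{5}{2}\right) = \left(-23787\right) \frac{77649}{2} = - \frac{1847036763}{2}$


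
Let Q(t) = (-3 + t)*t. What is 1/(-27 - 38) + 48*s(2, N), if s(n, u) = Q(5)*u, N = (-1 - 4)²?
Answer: 779999/65 ≈ 12000.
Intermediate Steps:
Q(t) = t*(-3 + t)
N = 25 (N = (-5)² = 25)
s(n, u) = 10*u (s(n, u) = (5*(-3 + 5))*u = (5*2)*u = 10*u)
1/(-27 - 38) + 48*s(2, N) = 1/(-27 - 38) + 48*(10*25) = 1/(-65) + 48*250 = -1/65 + 12000 = 779999/65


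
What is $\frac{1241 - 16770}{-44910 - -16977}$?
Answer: $\frac{15529}{27933} \approx 0.55594$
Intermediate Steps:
$\frac{1241 - 16770}{-44910 - -16977} = - \frac{15529}{-44910 + \left(-5637 + 22614\right)} = - \frac{15529}{-44910 + 16977} = - \frac{15529}{-27933} = \left(-15529\right) \left(- \frac{1}{27933}\right) = \frac{15529}{27933}$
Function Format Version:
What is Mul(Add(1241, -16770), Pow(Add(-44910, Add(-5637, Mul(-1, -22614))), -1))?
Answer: Rational(15529, 27933) ≈ 0.55594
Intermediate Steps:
Mul(Add(1241, -16770), Pow(Add(-44910, Add(-5637, Mul(-1, -22614))), -1)) = Mul(-15529, Pow(Add(-44910, Add(-5637, 22614)), -1)) = Mul(-15529, Pow(Add(-44910, 16977), -1)) = Mul(-15529, Pow(-27933, -1)) = Mul(-15529, Rational(-1, 27933)) = Rational(15529, 27933)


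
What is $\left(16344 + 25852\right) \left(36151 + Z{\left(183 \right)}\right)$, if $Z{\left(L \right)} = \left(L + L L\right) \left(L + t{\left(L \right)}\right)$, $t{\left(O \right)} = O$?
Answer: $521546906188$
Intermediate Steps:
$Z{\left(L \right)} = 2 L \left(L + L^{2}\right)$ ($Z{\left(L \right)} = \left(L + L L\right) \left(L + L\right) = \left(L + L^{2}\right) 2 L = 2 L \left(L + L^{2}\right)$)
$\left(16344 + 25852\right) \left(36151 + Z{\left(183 \right)}\right) = \left(16344 + 25852\right) \left(36151 + 2 \cdot 183^{2} \left(1 + 183\right)\right) = 42196 \left(36151 + 2 \cdot 33489 \cdot 184\right) = 42196 \left(36151 + 12323952\right) = 42196 \cdot 12360103 = 521546906188$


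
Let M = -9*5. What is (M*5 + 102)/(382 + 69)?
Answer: -3/11 ≈ -0.27273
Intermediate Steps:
M = -45
(M*5 + 102)/(382 + 69) = (-45*5 + 102)/(382 + 69) = (-225 + 102)/451 = -123*1/451 = -3/11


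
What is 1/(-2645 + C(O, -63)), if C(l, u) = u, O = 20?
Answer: -1/2708 ≈ -0.00036928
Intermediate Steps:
1/(-2645 + C(O, -63)) = 1/(-2645 - 63) = 1/(-2708) = -1/2708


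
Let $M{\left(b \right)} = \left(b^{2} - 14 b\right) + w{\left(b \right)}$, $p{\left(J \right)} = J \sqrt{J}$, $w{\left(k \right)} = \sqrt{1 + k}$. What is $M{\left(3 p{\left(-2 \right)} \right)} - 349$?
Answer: $-421 + \sqrt{1 - 6 i \sqrt{2}} + 84 i \sqrt{2} \approx -418.82 + 116.85 i$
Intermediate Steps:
$p{\left(J \right)} = J^{\frac{3}{2}}$
$M{\left(b \right)} = b^{2} + \sqrt{1 + b} - 14 b$ ($M{\left(b \right)} = \left(b^{2} - 14 b\right) + \sqrt{1 + b} = b^{2} + \sqrt{1 + b} - 14 b$)
$M{\left(3 p{\left(-2 \right)} \right)} - 349 = \left(\left(3 \left(-2\right)^{\frac{3}{2}}\right)^{2} + \sqrt{1 + 3 \left(-2\right)^{\frac{3}{2}}} - 14 \cdot 3 \left(-2\right)^{\frac{3}{2}}\right) - 349 = \left(\left(3 \left(- 2 i \sqrt{2}\right)\right)^{2} + \sqrt{1 + 3 \left(- 2 i \sqrt{2}\right)} - 14 \cdot 3 \left(- 2 i \sqrt{2}\right)\right) - 349 = \left(\left(- 6 i \sqrt{2}\right)^{2} + \sqrt{1 - 6 i \sqrt{2}} - 14 \left(- 6 i \sqrt{2}\right)\right) - 349 = \left(-72 + \sqrt{1 - 6 i \sqrt{2}} + 84 i \sqrt{2}\right) - 349 = -421 + \sqrt{1 - 6 i \sqrt{2}} + 84 i \sqrt{2}$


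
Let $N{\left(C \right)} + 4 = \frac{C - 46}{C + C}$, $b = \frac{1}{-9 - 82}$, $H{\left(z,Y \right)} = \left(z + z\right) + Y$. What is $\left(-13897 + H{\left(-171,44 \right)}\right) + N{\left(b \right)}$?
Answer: $- \frac{24211}{2} \approx -12106.0$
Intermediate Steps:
$H{\left(z,Y \right)} = Y + 2 z$ ($H{\left(z,Y \right)} = 2 z + Y = Y + 2 z$)
$b = - \frac{1}{91}$ ($b = \frac{1}{-91} = - \frac{1}{91} \approx -0.010989$)
$N{\left(C \right)} = -4 + \frac{-46 + C}{2 C}$ ($N{\left(C \right)} = -4 + \frac{C - 46}{C + C} = -4 + \frac{-46 + C}{2 C}$)
$\left(-13897 + H{\left(-171,44 \right)}\right) + N{\left(b \right)} = \left(-13897 + \left(44 + 2 \left(-171\right)\right)\right) - \left(\frac{7}{2} + \frac{23}{- \frac{1}{91}}\right) = \left(-13897 + \left(44 - 342\right)\right) - - \frac{4179}{2} = \left(-13897 - 298\right) + \left(- \frac{7}{2} + 2093\right) = -14195 + \frac{4179}{2} = - \frac{24211}{2}$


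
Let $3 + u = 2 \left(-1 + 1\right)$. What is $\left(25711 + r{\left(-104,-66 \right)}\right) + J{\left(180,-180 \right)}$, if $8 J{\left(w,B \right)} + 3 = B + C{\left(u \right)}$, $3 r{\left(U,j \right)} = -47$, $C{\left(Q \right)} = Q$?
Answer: $\frac{308065}{12} \approx 25672.0$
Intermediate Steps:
$u = -3$ ($u = -3 + 2 \left(-1 + 1\right) = -3 + 2 \cdot 0 = -3 + 0 = -3$)
$r{\left(U,j \right)} = - \frac{47}{3}$ ($r{\left(U,j \right)} = \frac{1}{3} \left(-47\right) = - \frac{47}{3}$)
$J{\left(w,B \right)} = - \frac{3}{4} + \frac{B}{8}$ ($J{\left(w,B \right)} = - \frac{3}{8} + \frac{B - 3}{8} = - \frac{3}{8} + \frac{-3 + B}{8} = - \frac{3}{8} + \left(- \frac{3}{8} + \frac{B}{8}\right) = - \frac{3}{4} + \frac{B}{8}$)
$\left(25711 + r{\left(-104,-66 \right)}\right) + J{\left(180,-180 \right)} = \left(25711 - \frac{47}{3}\right) + \left(- \frac{3}{4} + \frac{1}{8} \left(-180\right)\right) = \frac{77086}{3} - \frac{93}{4} = \frac{308065}{12}$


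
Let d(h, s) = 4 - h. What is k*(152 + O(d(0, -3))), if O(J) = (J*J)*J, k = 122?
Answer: 26352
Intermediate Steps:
O(J) = J**3 (O(J) = J**2*J = J**3)
k*(152 + O(d(0, -3))) = 122*(152 + (4 - 1*0)**3) = 122*(152 + (4 + 0)**3) = 122*(152 + 4**3) = 122*(152 + 64) = 122*216 = 26352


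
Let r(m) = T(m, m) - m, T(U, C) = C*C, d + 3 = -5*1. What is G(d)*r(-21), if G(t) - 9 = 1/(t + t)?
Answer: 33033/8 ≈ 4129.1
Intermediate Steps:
d = -8 (d = -3 - 5*1 = -3 - 5 = -8)
G(t) = 9 + 1/(2*t) (G(t) = 9 + 1/(t + t) = 9 + 1/(2*t))
T(U, C) = C**2
r(m) = m**2 - m
G(d)*r(-21) = (9 + (1/2)/(-8))*(-21*(-1 - 21)) = (9 + (1/2)*(-1/8))*(-21*(-22)) = (9 - 1/16)*462 = (143/16)*462 = 33033/8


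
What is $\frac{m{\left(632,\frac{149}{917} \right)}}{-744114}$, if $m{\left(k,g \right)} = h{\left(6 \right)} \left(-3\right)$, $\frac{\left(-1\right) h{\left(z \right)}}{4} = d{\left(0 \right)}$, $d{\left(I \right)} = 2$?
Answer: $- \frac{4}{124019} \approx -3.2253 \cdot 10^{-5}$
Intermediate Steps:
$h{\left(z \right)} = -8$ ($h{\left(z \right)} = \left(-4\right) 2 = -8$)
$m{\left(k,g \right)} = 24$ ($m{\left(k,g \right)} = \left(-8\right) \left(-3\right) = 24$)
$\frac{m{\left(632,\frac{149}{917} \right)}}{-744114} = \frac{24}{-744114} = 24 \left(- \frac{1}{744114}\right) = - \frac{4}{124019}$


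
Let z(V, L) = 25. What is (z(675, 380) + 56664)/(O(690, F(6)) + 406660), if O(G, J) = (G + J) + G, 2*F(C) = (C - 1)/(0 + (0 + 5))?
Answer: 113378/816081 ≈ 0.13893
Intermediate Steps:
F(C) = -1/10 + C/10 (F(C) = ((C - 1)/(0 + (0 + 5)))/2 = ((-1 + C)/(0 + 5))/2 = ((-1 + C)/5)/2 = ((-1 + C)*(1/5))/2 = (-1/5 + C/5)/2 = -1/10 + C/10)
O(G, J) = J + 2*G
(z(675, 380) + 56664)/(O(690, F(6)) + 406660) = (25 + 56664)/(((-1/10 + (1/10)*6) + 2*690) + 406660) = 56689/(((-1/10 + 3/5) + 1380) + 406660) = 56689/((1/2 + 1380) + 406660) = 56689/(2761/2 + 406660) = 56689/(816081/2) = 56689*(2/816081) = 113378/816081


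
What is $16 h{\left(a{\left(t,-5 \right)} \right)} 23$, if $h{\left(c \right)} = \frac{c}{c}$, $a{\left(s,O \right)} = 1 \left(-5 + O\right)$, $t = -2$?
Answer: $368$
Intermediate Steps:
$a{\left(s,O \right)} = -5 + O$
$h{\left(c \right)} = 1$
$16 h{\left(a{\left(t,-5 \right)} \right)} 23 = 16 \cdot 1 \cdot 23 = 16 \cdot 23 = 368$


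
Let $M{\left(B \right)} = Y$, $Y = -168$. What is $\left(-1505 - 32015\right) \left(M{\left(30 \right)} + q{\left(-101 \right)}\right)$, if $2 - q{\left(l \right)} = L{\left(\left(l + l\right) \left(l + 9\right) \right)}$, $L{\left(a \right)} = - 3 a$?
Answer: $-1863242720$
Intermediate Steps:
$M{\left(B \right)} = -168$
$q{\left(l \right)} = 2 + 6 l \left(9 + l\right)$ ($q{\left(l \right)} = 2 - - 3 \left(l + l\right) \left(l + 9\right) = 2 - - 3 \cdot 2 l \left(9 + l\right) = 2 - - 6 l \left(9 + l\right) = 2 + 6 l \left(9 + l\right)$)
$\left(-1505 - 32015\right) \left(M{\left(30 \right)} + q{\left(-101 \right)}\right) = \left(-1505 - 32015\right) \left(-168 + \left(2 + 6 \left(-101\right) \left(9 - 101\right)\right)\right) = - 33520 \left(-168 + \left(2 + 6 \left(-101\right) \left(-92\right)\right)\right) = - 33520 \left(-168 + \left(2 + 55752\right)\right) = - 33520 \left(-168 + 55754\right) = \left(-33520\right) 55586 = -1863242720$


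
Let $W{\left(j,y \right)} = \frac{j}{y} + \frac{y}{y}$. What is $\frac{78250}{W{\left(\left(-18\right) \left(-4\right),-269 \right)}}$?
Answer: $\frac{21049250}{197} \approx 1.0685 \cdot 10^{5}$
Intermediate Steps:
$W{\left(j,y \right)} = 1 + \frac{j}{y}$ ($W{\left(j,y \right)} = \frac{j}{y} + 1 = 1 + \frac{j}{y}$)
$\frac{78250}{W{\left(\left(-18\right) \left(-4\right),-269 \right)}} = \frac{78250}{\frac{1}{-269} \left(\left(-18\right) \left(-4\right) - 269\right)} = \frac{78250}{\left(- \frac{1}{269}\right) \left(72 - 269\right)} = \frac{78250}{\left(- \frac{1}{269}\right) \left(-197\right)} = \frac{78250}{\frac{197}{269}} = 78250 \cdot \frac{269}{197} = \frac{21049250}{197}$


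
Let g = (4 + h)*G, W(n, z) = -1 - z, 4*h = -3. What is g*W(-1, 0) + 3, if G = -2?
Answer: 19/2 ≈ 9.5000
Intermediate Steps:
h = -¾ (h = (¼)*(-3) = -¾ ≈ -0.75000)
g = -13/2 (g = (4 - ¾)*(-2) = (13/4)*(-2) = -13/2 ≈ -6.5000)
g*W(-1, 0) + 3 = -13*(-1 - 1*0)/2 + 3 = -13*(-1 + 0)/2 + 3 = -13/2*(-1) + 3 = 13/2 + 3 = 19/2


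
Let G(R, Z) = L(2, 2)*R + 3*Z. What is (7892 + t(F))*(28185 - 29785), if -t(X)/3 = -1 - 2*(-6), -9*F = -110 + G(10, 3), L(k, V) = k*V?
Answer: -12574400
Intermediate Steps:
L(k, V) = V*k
G(R, Z) = 3*Z + 4*R (G(R, Z) = (2*2)*R + 3*Z = 4*R + 3*Z = 3*Z + 4*R)
F = 61/9 (F = -(-110 + (3*3 + 4*10))/9 = -(-110 + (9 + 40))/9 = -(-110 + 49)/9 = -⅑*(-61) = 61/9 ≈ 6.7778)
t(X) = -33 (t(X) = -3*(-1 - 2*(-6)) = -3*(-1 + 12) = -3*11 = -33)
(7892 + t(F))*(28185 - 29785) = (7892 - 33)*(28185 - 29785) = 7859*(-1600) = -12574400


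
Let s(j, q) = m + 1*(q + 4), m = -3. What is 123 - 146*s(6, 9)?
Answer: -1337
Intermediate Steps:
s(j, q) = 1 + q (s(j, q) = -3 + 1*(q + 4) = -3 + 1*(4 + q) = -3 + (4 + q) = 1 + q)
123 - 146*s(6, 9) = 123 - 146*(1 + 9) = 123 - 146*10 = 123 - 1460 = -1337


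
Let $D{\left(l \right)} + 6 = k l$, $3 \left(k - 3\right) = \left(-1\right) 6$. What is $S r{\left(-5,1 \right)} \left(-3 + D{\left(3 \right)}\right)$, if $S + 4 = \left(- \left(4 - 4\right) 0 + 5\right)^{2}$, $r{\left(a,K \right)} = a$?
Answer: $630$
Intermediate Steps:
$k = 1$ ($k = 3 + \frac{\left(-1\right) 6}{3} = 3 + \frac{1}{3} \left(-6\right) = 3 - 2 = 1$)
$D{\left(l \right)} = -6 + l$ ($D{\left(l \right)} = -6 + 1 l = -6 + l$)
$S = 21$ ($S = -4 + \left(- \left(4 - 4\right) 0 + 5\right)^{2} = -4 + \left(- 0 \cdot 0 + 5\right)^{2} = -4 + \left(\left(-1\right) 0 + 5\right)^{2} = -4 + \left(0 + 5\right)^{2} = -4 + 5^{2} = -4 + 25 = 21$)
$S r{\left(-5,1 \right)} \left(-3 + D{\left(3 \right)}\right) = 21 \left(- 5 \left(-3 + \left(-6 + 3\right)\right)\right) = 21 \left(- 5 \left(-3 - 3\right)\right) = 21 \left(\left(-5\right) \left(-6\right)\right) = 21 \cdot 30 = 630$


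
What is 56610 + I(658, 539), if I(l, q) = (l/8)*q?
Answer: 403771/4 ≈ 1.0094e+5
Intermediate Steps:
I(l, q) = l*q/8 (I(l, q) = (l/8)*q = l*q/8)
56610 + I(658, 539) = 56610 + (⅛)*658*539 = 56610 + 177331/4 = 403771/4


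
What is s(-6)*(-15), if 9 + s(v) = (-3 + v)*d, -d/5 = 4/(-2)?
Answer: 1485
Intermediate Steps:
d = 10 (d = -20/(-2) = -20*(-1)/2 = -5*(-2) = 10)
s(v) = -39 + 10*v (s(v) = -9 + (-3 + v)*10 = -9 + (-30 + 10*v) = -39 + 10*v)
s(-6)*(-15) = (-39 + 10*(-6))*(-15) = (-39 - 60)*(-15) = -99*(-15) = 1485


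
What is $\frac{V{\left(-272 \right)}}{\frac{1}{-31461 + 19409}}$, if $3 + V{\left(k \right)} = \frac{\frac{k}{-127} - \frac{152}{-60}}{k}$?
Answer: $\frac{2355241009}{64770} \approx 36363.0$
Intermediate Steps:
$V{\left(k \right)} = -3 + \frac{\frac{38}{15} - \frac{k}{127}}{k}$ ($V{\left(k \right)} = -3 + \frac{\frac{k}{-127} - \frac{152}{-60}}{k} = -3 + \frac{k \left(- \frac{1}{127}\right) - - \frac{38}{15}}{k} = -3 + \frac{- \frac{k}{127} + \frac{38}{15}}{k} = -3 + \frac{\frac{38}{15} - \frac{k}{127}}{k}$)
$\frac{V{\left(-272 \right)}}{\frac{1}{-31461 + 19409}} = \frac{\frac{2}{1905} \frac{1}{-272} \left(2413 - -779280\right)}{\frac{1}{-31461 + 19409}} = \frac{\frac{2}{1905} \left(- \frac{1}{272}\right) \left(2413 + 779280\right)}{\frac{1}{-12052}} = \frac{\frac{2}{1905} \left(- \frac{1}{272}\right) 781693}{- \frac{1}{12052}} = \left(- \frac{781693}{259080}\right) \left(-12052\right) = \frac{2355241009}{64770}$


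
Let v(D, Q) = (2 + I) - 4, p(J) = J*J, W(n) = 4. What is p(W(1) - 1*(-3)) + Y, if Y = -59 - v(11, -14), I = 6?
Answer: -14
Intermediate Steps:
p(J) = J²
v(D, Q) = 4 (v(D, Q) = (2 + 6) - 4 = 8 - 4 = 4)
Y = -63 (Y = -59 - 1*4 = -59 - 4 = -63)
p(W(1) - 1*(-3)) + Y = (4 - 1*(-3))² - 63 = (4 + 3)² - 63 = 7² - 63 = 49 - 63 = -14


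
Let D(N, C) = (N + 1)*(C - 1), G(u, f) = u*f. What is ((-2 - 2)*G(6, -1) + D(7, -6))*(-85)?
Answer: 2720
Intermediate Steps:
G(u, f) = f*u
D(N, C) = (1 + N)*(-1 + C)
((-2 - 2)*G(6, -1) + D(7, -6))*(-85) = ((-2 - 2)*(-1*6) + (-1 - 6 - 1*7 - 6*7))*(-85) = (-4*(-6) + (-1 - 6 - 7 - 42))*(-85) = (24 - 56)*(-85) = -32*(-85) = 2720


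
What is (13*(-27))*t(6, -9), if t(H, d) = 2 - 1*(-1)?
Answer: -1053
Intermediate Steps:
t(H, d) = 3 (t(H, d) = 2 + 1 = 3)
(13*(-27))*t(6, -9) = (13*(-27))*3 = -351*3 = -1053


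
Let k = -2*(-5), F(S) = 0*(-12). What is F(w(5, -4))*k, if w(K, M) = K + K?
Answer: 0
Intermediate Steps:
w(K, M) = 2*K
F(S) = 0
k = 10
F(w(5, -4))*k = 0*10 = 0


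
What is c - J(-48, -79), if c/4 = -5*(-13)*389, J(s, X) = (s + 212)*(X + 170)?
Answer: 86216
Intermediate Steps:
J(s, X) = (170 + X)*(212 + s) (J(s, X) = (212 + s)*(170 + X) = (170 + X)*(212 + s))
c = 101140 (c = 4*(-5*(-13)*389) = 4*(65*389) = 4*25285 = 101140)
c - J(-48, -79) = 101140 - (36040 + 170*(-48) + 212*(-79) - 79*(-48)) = 101140 - (36040 - 8160 - 16748 + 3792) = 101140 - 1*14924 = 101140 - 14924 = 86216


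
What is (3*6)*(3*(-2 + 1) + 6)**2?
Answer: 162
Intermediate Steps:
(3*6)*(3*(-2 + 1) + 6)**2 = 18*(3*(-1) + 6)**2 = 18*(-3 + 6)**2 = 18*3**2 = 18*9 = 162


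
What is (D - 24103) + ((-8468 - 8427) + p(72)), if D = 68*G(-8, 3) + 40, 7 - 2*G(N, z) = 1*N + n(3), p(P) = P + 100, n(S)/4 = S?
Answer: -40684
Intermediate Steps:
n(S) = 4*S
p(P) = 100 + P
G(N, z) = -5/2 - N/2 (G(N, z) = 7/2 - (1*N + 4*3)/2 = 7/2 - (N + 12)/2 = 7/2 - (12 + N)/2 = 7/2 + (-6 - N/2) = -5/2 - N/2)
D = 142 (D = 68*(-5/2 - 1/2*(-8)) + 40 = 68*(-5/2 + 4) + 40 = 68*(3/2) + 40 = 102 + 40 = 142)
(D - 24103) + ((-8468 - 8427) + p(72)) = (142 - 24103) + ((-8468 - 8427) + (100 + 72)) = -23961 + (-16895 + 172) = -23961 - 16723 = -40684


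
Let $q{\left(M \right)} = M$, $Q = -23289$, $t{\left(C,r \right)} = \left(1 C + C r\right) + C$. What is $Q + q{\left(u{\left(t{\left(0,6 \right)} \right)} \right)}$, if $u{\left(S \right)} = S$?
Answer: $-23289$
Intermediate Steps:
$t{\left(C,r \right)} = 2 C + C r$ ($t{\left(C,r \right)} = \left(C + C r\right) + C = 2 C + C r$)
$Q + q{\left(u{\left(t{\left(0,6 \right)} \right)} \right)} = -23289 + 0 \left(2 + 6\right) = -23289 + 0 \cdot 8 = -23289 + 0 = -23289$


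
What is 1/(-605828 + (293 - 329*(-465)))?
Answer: -1/452550 ≈ -2.2097e-6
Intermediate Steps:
1/(-605828 + (293 - 329*(-465))) = 1/(-605828 + (293 + 152985)) = 1/(-605828 + 153278) = 1/(-452550) = -1/452550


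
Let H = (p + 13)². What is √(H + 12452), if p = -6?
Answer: 3*√1389 ≈ 111.81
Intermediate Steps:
H = 49 (H = (-6 + 13)² = 7² = 49)
√(H + 12452) = √(49 + 12452) = √12501 = 3*√1389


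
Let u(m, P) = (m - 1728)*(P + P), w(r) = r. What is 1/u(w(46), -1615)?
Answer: 1/5432860 ≈ 1.8407e-7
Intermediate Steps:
u(m, P) = 2*P*(-1728 + m) (u(m, P) = (-1728 + m)*(2*P) = 2*P*(-1728 + m))
1/u(w(46), -1615) = 1/(2*(-1615)*(-1728 + 46)) = 1/(2*(-1615)*(-1682)) = 1/5432860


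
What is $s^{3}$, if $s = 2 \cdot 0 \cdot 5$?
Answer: $0$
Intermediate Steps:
$s = 0$ ($s = 0 \cdot 5 = 0$)
$s^{3} = 0^{3} = 0$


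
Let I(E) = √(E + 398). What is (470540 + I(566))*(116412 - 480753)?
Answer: -171437014140 - 728682*√241 ≈ -1.7145e+11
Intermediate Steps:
I(E) = √(398 + E)
(470540 + I(566))*(116412 - 480753) = (470540 + √(398 + 566))*(116412 - 480753) = (470540 + √964)*(-364341) = (470540 + 2*√241)*(-364341) = -171437014140 - 728682*√241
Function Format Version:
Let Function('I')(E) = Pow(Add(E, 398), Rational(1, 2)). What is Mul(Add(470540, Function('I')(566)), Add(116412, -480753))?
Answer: Add(-171437014140, Mul(-728682, Pow(241, Rational(1, 2)))) ≈ -1.7145e+11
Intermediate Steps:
Function('I')(E) = Pow(Add(398, E), Rational(1, 2))
Mul(Add(470540, Function('I')(566)), Add(116412, -480753)) = Mul(Add(470540, Pow(Add(398, 566), Rational(1, 2))), Add(116412, -480753)) = Mul(Add(470540, Pow(964, Rational(1, 2))), -364341) = Mul(Add(470540, Mul(2, Pow(241, Rational(1, 2)))), -364341) = Add(-171437014140, Mul(-728682, Pow(241, Rational(1, 2))))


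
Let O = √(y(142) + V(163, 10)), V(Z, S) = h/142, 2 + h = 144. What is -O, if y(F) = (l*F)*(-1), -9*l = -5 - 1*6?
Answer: -I*√1553/3 ≈ -13.136*I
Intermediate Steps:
h = 142 (h = -2 + 144 = 142)
l = 11/9 (l = -(-5 - 1*6)/9 = -(-5 - 6)/9 = -⅑*(-11) = 11/9 ≈ 1.2222)
y(F) = -11*F/9 (y(F) = (11*F/9)*(-1) = -11*F/9)
V(Z, S) = 1 (V(Z, S) = 142/142 = 142*(1/142) = 1)
O = I*√1553/3 (O = √(-11/9*142 + 1) = √(-1562/9 + 1) = √(-1553/9) = I*√1553/3 ≈ 13.136*I)
-O = -I*√1553/3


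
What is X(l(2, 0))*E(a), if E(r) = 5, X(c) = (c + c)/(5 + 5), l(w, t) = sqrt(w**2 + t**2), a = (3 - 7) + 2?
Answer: 2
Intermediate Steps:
a = -2 (a = -4 + 2 = -2)
l(w, t) = sqrt(t**2 + w**2)
X(c) = c/5 (X(c) = (2*c)/10 = (2*c)*(1/10) = c/5)
X(l(2, 0))*E(a) = (sqrt(0**2 + 2**2)/5)*5 = (sqrt(0 + 4)/5)*5 = (sqrt(4)/5)*5 = ((1/5)*2)*5 = (2/5)*5 = 2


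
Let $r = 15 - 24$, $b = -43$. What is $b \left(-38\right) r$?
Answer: $-14706$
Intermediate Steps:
$r = -9$ ($r = 15 - 24 = -9$)
$b \left(-38\right) r = \left(-43\right) \left(-38\right) \left(-9\right) = 1634 \left(-9\right) = -14706$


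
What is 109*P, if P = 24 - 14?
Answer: 1090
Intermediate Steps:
P = 10
109*P = 109*10 = 1090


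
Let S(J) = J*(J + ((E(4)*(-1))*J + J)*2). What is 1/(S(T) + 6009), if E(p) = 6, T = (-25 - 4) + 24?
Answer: 1/5784 ≈ 0.00017289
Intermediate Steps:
T = -5 (T = -29 + 24 = -5)
S(J) = -9*J² (S(J) = J*(J + ((6*(-1))*J + J)*2) = J*(J + (-6*J + J)*2) = J*(J - 5*J*2) = J*(J - 10*J) = J*(-9*J) = -9*J²)
1/(S(T) + 6009) = 1/(-9*(-5)² + 6009) = 1/(-9*25 + 6009) = 1/(-225 + 6009) = 1/5784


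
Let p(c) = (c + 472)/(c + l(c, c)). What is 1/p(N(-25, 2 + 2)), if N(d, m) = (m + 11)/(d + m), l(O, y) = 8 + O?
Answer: 46/3299 ≈ 0.013944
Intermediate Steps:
N(d, m) = (11 + m)/(d + m)
p(c) = (472 + c)/(8 + 2*c) (p(c) = (c + 472)/(c + (8 + c)) = (472 + c)/(8 + 2*c))
1/p(N(-25, 2 + 2)) = 1/((472 + (11 + (2 + 2))/(-25 + (2 + 2)))/(2*(4 + (11 + (2 + 2))/(-25 + (2 + 2))))) = 1/((472 + (11 + 4)/(-25 + 4))/(2*(4 + (11 + 4)/(-25 + 4)))) = 1/((472 + 15/(-21))/(2*(4 + 15/(-21)))) = 1/((472 - 1/21*15)/(2*(4 - 1/21*15))) = 1/((472 - 5/7)/(2*(4 - 5/7))) = 1/((1/2)*(3299/7)/(23/7)) = 1/((1/2)*(7/23)*(3299/7)) = 1/(3299/46) = 46/3299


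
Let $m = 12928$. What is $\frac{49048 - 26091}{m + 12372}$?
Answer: $\frac{2087}{2300} \approx 0.90739$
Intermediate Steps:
$\frac{49048 - 26091}{m + 12372} = \frac{49048 - 26091}{12928 + 12372} = \frac{22957}{25300} = 22957 \cdot \frac{1}{25300} = \frac{2087}{2300}$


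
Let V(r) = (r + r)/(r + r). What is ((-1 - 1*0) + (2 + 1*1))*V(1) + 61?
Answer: 63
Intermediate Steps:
V(r) = 1 (V(r) = (2*r)/((2*r)) = (2*r)*(1/(2*r)) = 1)
((-1 - 1*0) + (2 + 1*1))*V(1) + 61 = ((-1 - 1*0) + (2 + 1*1))*1 + 61 = ((-1 + 0) + (2 + 1))*1 + 61 = (-1 + 3)*1 + 61 = 2*1 + 61 = 2 + 61 = 63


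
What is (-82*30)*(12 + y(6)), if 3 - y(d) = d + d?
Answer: -7380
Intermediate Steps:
y(d) = 3 - 2*d (y(d) = 3 - (d + d) = 3 - 2*d)
(-82*30)*(12 + y(6)) = (-82*30)*(12 + (3 - 2*6)) = -2460*(12 + (3 - 12)) = -2460*(12 - 9) = -2460*3 = -7380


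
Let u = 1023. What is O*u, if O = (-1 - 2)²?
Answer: 9207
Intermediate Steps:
O = 9 (O = (-3)² = 9)
O*u = 9*1023 = 9207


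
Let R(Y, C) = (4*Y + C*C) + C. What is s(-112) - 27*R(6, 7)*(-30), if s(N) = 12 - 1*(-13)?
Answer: 64825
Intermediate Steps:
R(Y, C) = C + C**2 + 4*Y (R(Y, C) = (4*Y + C**2) + C = (C**2 + 4*Y) + C = C + C**2 + 4*Y)
s(N) = 25 (s(N) = 12 + 13 = 25)
s(-112) - 27*R(6, 7)*(-30) = 25 - 27*(7 + 7**2 + 4*6)*(-30) = 25 - 27*(7 + 49 + 24)*(-30) = 25 - 27*80*(-30) = 25 - 2160*(-30) = 25 + 64800 = 64825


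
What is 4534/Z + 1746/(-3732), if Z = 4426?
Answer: 766091/1376486 ≈ 0.55656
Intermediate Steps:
4534/Z + 1746/(-3732) = 4534/4426 + 1746/(-3732) = 4534*(1/4426) + 1746*(-1/3732) = 2267/2213 - 291/622 = 766091/1376486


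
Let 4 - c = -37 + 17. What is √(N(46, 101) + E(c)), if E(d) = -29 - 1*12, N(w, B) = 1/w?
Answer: I*√86710/46 ≈ 6.4014*I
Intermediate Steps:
c = 24 (c = 4 - (-37 + 17) = 4 - 1*(-20) = 4 + 20 = 24)
E(d) = -41 (E(d) = -29 - 12 = -41)
√(N(46, 101) + E(c)) = √(1/46 - 41) = √(-1885/46) = I*√86710/46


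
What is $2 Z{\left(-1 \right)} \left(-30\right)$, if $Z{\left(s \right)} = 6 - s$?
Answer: $-420$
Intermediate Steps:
$2 Z{\left(-1 \right)} \left(-30\right) = 2 \left(6 - -1\right) \left(-30\right) = 2 \left(6 + 1\right) \left(-30\right) = 2 \cdot 7 \left(-30\right) = 14 \left(-30\right) = -420$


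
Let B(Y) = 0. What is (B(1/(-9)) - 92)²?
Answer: 8464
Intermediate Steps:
(B(1/(-9)) - 92)² = (0 - 92)² = (-92)² = 8464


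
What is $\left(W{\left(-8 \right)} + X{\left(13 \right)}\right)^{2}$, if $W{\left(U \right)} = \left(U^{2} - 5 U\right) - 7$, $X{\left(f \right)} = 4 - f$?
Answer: $7744$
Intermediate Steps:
$W{\left(U \right)} = -7 + U^{2} - 5 U$
$\left(W{\left(-8 \right)} + X{\left(13 \right)}\right)^{2} = \left(\left(-7 + \left(-8\right)^{2} - -40\right) + \left(4 - 13\right)\right)^{2} = \left(\left(-7 + 64 + 40\right) + \left(4 - 13\right)\right)^{2} = \left(97 - 9\right)^{2} = 88^{2} = 7744$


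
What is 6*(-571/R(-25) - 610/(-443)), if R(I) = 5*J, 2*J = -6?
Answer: 524206/2215 ≈ 236.66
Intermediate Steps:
J = -3 (J = (½)*(-6) = -3)
R(I) = -15 (R(I) = 5*(-3) = -15)
6*(-571/R(-25) - 610/(-443)) = 6*(-571/(-15) - 610/(-443)) = 6*(-571*(-1/15) - 610*(-1/443)) = 6*(571/15 + 610/443) = 6*(262103/6645) = 524206/2215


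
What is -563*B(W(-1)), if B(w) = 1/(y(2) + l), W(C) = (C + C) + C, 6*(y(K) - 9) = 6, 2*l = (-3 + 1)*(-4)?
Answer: -563/14 ≈ -40.214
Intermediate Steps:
l = 4 (l = ((-3 + 1)*(-4))/2 = (-2*(-4))/2 = (½)*8 = 4)
y(K) = 10 (y(K) = 9 + (⅙)*6 = 9 + 1 = 10)
W(C) = 3*C (W(C) = 2*C + C = 3*C)
B(w) = 1/14 (B(w) = 1/(10 + 4) = 1/14)
-563*B(W(-1)) = -563*1/14 = -563/14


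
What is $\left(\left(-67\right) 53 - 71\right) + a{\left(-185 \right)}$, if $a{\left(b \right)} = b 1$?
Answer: $-3807$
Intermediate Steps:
$a{\left(b \right)} = b$
$\left(\left(-67\right) 53 - 71\right) + a{\left(-185 \right)} = \left(\left(-67\right) 53 - 71\right) - 185 = \left(-3551 - 71\right) - 185 = -3622 - 185 = -3807$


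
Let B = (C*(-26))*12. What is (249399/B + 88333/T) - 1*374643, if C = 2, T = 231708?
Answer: -4518815624663/12048816 ≈ -3.7504e+5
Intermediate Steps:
B = -624 (B = (2*(-26))*12 = -52*12 = -624)
(249399/B + 88333/T) - 1*374643 = (249399/(-624) + 88333/231708) - 1*374643 = (249399*(-1/624) + 88333*(1/231708)) - 374643 = (-83133/208 + 88333/231708) - 374643 = -4811051975/12048816 - 374643 = -4518815624663/12048816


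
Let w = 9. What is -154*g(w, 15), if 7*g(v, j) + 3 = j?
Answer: -264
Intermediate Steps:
g(v, j) = -3/7 + j/7
-154*g(w, 15) = -154*(-3/7 + (1/7)*15) = -154*(-3/7 + 15/7) = -154*12/7 = -264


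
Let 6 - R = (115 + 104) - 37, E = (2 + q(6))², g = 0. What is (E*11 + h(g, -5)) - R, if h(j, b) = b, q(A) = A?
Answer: 875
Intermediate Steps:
E = 64 (E = (2 + 6)² = 8² = 64)
R = -176 (R = 6 - ((115 + 104) - 37) = 6 - (219 - 37) = 6 - 1*182 = 6 - 182 = -176)
(E*11 + h(g, -5)) - R = (64*11 - 5) - 1*(-176) = (704 - 5) + 176 = 699 + 176 = 875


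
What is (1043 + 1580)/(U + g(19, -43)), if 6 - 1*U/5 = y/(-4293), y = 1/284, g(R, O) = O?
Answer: -3197993076/15849751 ≈ -201.77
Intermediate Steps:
y = 1/284 ≈ 0.0035211
U = 36576365/1219212 (U = 30 - 5/(284*(-4293)) = 30 - 5*(-1)/(284*4293) = 30 - 5*(-1/1219212) = 30 + 5/1219212 = 36576365/1219212 ≈ 30.000)
(1043 + 1580)/(U + g(19, -43)) = (1043 + 1580)/(36576365/1219212 - 43) = 2623/(-15849751/1219212) = 2623*(-1219212/15849751) = -3197993076/15849751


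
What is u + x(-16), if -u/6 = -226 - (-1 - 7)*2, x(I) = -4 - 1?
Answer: 1255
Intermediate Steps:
x(I) = -5
u = 1260 (u = -6*(-226 - (-1 - 7)*2) = -6*(-226 - (-8)*2) = -6*(-226 - 1*(-16)) = -6*(-226 + 16) = -6*(-210) = 1260)
u + x(-16) = 1260 - 5 = 1255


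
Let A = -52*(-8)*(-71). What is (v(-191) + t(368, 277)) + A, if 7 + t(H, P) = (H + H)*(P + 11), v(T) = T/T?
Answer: 182426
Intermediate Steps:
v(T) = 1
t(H, P) = -7 + 2*H*(11 + P) (t(H, P) = -7 + (H + H)*(P + 11) = -7 + (2*H)*(11 + P) = -7 + 2*H*(11 + P))
A = -29536 (A = 416*(-71) = -29536)
(v(-191) + t(368, 277)) + A = (1 + (-7 + 22*368 + 2*368*277)) - 29536 = (1 + (-7 + 8096 + 203872)) - 29536 = (1 + 211961) - 29536 = 211962 - 29536 = 182426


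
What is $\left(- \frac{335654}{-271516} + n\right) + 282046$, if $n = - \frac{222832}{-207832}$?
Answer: $\frac{994744073930737}{3526857082} \approx 2.8205 \cdot 10^{5}$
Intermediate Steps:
$n = \frac{27854}{25979}$ ($n = \left(-222832\right) \left(- \frac{1}{207832}\right) = \frac{27854}{25979} \approx 1.0722$)
$\left(- \frac{335654}{-271516} + n\right) + 282046 = \left(- \frac{335654}{-271516} + \frac{27854}{25979}\right) + 282046 = \left(\left(-335654\right) \left(- \frac{1}{271516}\right) + \frac{27854}{25979}\right) + 282046 = \left(\frac{167827}{135758} + \frac{27854}{25979}\right) + 282046 = \frac{8141380965}{3526857082} + 282046 = \frac{994744073930737}{3526857082}$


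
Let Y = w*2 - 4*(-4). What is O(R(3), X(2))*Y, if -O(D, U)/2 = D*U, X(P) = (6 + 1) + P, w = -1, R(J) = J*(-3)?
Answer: 2268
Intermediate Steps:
R(J) = -3*J
X(P) = 7 + P
Y = 14 (Y = -1*2 - 4*(-4) = -2 + 16 = 14)
O(D, U) = -2*D*U
O(R(3), X(2))*Y = -2*(-3*3)*(7 + 2)*14 = -2*(-9)*9*14 = 162*14 = 2268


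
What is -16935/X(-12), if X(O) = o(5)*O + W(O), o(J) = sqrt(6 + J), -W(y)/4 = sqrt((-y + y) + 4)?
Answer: -3387/38 + 10161*sqrt(11)/76 ≈ 354.29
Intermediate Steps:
W(y) = -8 (W(y) = -4*sqrt((-y + y) + 4) = -4*sqrt(0 + 4) = -4*sqrt(4) = -4*2 = -8)
X(O) = -8 + O*sqrt(11) (X(O) = sqrt(6 + 5)*O - 8 = sqrt(11)*O - 8 = O*sqrt(11) - 8 = -8 + O*sqrt(11))
-16935/X(-12) = -16935/(-8 - 12*sqrt(11))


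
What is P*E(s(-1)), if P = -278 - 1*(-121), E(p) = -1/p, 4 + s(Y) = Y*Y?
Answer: -157/3 ≈ -52.333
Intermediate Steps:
s(Y) = -4 + Y² (s(Y) = -4 + Y*Y = -4 + Y²)
P = -157 (P = -278 + 121 = -157)
P*E(s(-1)) = -(-157)/(-4 + (-1)²) = -(-157)/(-4 + 1) = -(-157)/(-3) = -(-157)*(-1)/3 = -157*⅓ = -157/3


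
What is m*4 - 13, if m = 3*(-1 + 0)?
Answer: -25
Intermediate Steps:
m = -3 (m = 3*(-1) = -3)
m*4 - 13 = -3*4 - 13 = -12 - 13 = -25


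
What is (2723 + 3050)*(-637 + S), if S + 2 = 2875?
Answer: 12908428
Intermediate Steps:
S = 2873 (S = -2 + 2875 = 2873)
(2723 + 3050)*(-637 + S) = (2723 + 3050)*(-637 + 2873) = 5773*2236 = 12908428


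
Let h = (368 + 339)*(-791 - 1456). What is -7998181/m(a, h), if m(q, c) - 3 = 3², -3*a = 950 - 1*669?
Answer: -7998181/12 ≈ -6.6652e+5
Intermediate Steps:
a = -281/3 (a = -(950 - 1*669)/3 = -(950 - 669)/3 = -⅓*281 = -281/3 ≈ -93.667)
h = -1588629 (h = 707*(-2247) = -1588629)
m(q, c) = 12 (m(q, c) = 3 + 3² = 3 + 9 = 12)
-7998181/m(a, h) = -7998181/12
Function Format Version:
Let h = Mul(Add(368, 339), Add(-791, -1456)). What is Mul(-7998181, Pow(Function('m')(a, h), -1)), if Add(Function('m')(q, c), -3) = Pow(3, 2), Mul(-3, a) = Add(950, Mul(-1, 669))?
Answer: Rational(-7998181, 12) ≈ -6.6652e+5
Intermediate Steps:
a = Rational(-281, 3) (a = Mul(Rational(-1, 3), Add(950, Mul(-1, 669))) = Mul(Rational(-1, 3), Add(950, -669)) = Mul(Rational(-1, 3), 281) = Rational(-281, 3) ≈ -93.667)
h = -1588629 (h = Mul(707, -2247) = -1588629)
Function('m')(q, c) = 12 (Function('m')(q, c) = Add(3, Pow(3, 2)) = Add(3, 9) = 12)
Mul(-7998181, Pow(Function('m')(a, h), -1)) = Mul(-7998181, Pow(12, -1)) = Mul(-7998181, Rational(1, 12)) = Rational(-7998181, 12)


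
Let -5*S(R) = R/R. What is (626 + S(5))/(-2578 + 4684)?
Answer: 1043/3510 ≈ 0.29715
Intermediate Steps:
S(R) = -⅕ (S(R) = -R/(5*R) = -⅕*1 = -⅕)
(626 + S(5))/(-2578 + 4684) = (626 - ⅕)/(-2578 + 4684) = (3129/5)/2106 = (3129/5)*(1/2106) = 1043/3510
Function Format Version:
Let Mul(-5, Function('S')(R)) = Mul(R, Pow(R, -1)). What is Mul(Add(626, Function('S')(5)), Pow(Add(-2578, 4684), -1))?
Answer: Rational(1043, 3510) ≈ 0.29715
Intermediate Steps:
Function('S')(R) = Rational(-1, 5) (Function('S')(R) = Mul(Rational(-1, 5), Mul(R, Pow(R, -1))) = Mul(Rational(-1, 5), 1) = Rational(-1, 5))
Mul(Add(626, Function('S')(5)), Pow(Add(-2578, 4684), -1)) = Mul(Add(626, Rational(-1, 5)), Pow(Add(-2578, 4684), -1)) = Mul(Rational(3129, 5), Pow(2106, -1)) = Mul(Rational(3129, 5), Rational(1, 2106)) = Rational(1043, 3510)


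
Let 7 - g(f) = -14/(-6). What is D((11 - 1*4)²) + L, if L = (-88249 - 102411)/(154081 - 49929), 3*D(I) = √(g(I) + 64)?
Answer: -47665/26038 + √618/9 ≈ 0.93158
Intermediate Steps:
g(f) = 14/3 (g(f) = 7 - (-14)/(-6) = 7 - (-14)*(-1)/6 = 7 - 1*7/3 = 7 - 7/3 = 14/3)
D(I) = √618/9 (D(I) = √(14/3 + 64)/3 = √(206/3)/3 = (√618/3)/3 = √618/9)
L = -47665/26038 (L = -190660/104152 = -190660*1/104152 = -47665/26038 ≈ -1.8306)
D((11 - 1*4)²) + L = √618/9 - 47665/26038 = -47665/26038 + √618/9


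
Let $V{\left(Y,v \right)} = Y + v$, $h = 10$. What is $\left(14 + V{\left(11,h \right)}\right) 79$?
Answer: $2765$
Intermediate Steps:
$\left(14 + V{\left(11,h \right)}\right) 79 = \left(14 + \left(11 + 10\right)\right) 79 = \left(14 + 21\right) 79 = 35 \cdot 79 = 2765$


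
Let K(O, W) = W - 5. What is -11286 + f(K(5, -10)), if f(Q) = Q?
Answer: -11301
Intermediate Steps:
K(O, W) = -5 + W
-11286 + f(K(5, -10)) = -11286 + (-5 - 10) = -11286 - 15 = -11301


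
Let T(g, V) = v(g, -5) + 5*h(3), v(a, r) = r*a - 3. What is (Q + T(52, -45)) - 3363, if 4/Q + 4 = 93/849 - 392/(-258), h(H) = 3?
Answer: -312717799/86561 ≈ -3612.7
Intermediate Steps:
v(a, r) = -3 + a*r (v(a, r) = a*r - 3 = -3 + a*r)
Q = -146028/86561 (Q = 4/(-4 + (93/849 - 392/(-258))) = 4/(-4 + (93*(1/849) - 392*(-1/258))) = 4/(-4 + (31/283 + 196/129)) = 4/(-4 + 59467/36507) = 4/(-86561/36507) = 4*(-36507/86561) = -146028/86561 ≈ -1.6870)
T(g, V) = 12 - 5*g (T(g, V) = (-3 + g*(-5)) + 5*3 = (-3 - 5*g) + 15 = 12 - 5*g)
(Q + T(52, -45)) - 3363 = (-146028/86561 + (12 - 5*52)) - 3363 = (-146028/86561 + (12 - 260)) - 3363 = (-146028/86561 - 248) - 3363 = -21613156/86561 - 3363 = -312717799/86561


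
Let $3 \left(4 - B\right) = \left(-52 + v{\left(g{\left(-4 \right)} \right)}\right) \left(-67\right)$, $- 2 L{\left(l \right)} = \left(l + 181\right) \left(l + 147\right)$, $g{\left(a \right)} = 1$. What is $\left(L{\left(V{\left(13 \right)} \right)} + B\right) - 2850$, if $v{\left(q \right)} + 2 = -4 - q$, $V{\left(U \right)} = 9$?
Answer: $- \frac{56951}{3} \approx -18984.0$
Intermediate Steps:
$L{\left(l \right)} = - \frac{\left(147 + l\right) \left(181 + l\right)}{2}$ ($L{\left(l \right)} = - \frac{\left(l + 181\right) \left(l + 147\right)}{2} = - \frac{\left(181 + l\right) \left(147 + l\right)}{2} = - \frac{\left(147 + l\right) \left(181 + l\right)}{2}$)
$v{\left(q \right)} = -6 - q$ ($v{\left(q \right)} = -2 - \left(4 + q\right) = -6 - q$)
$B = - \frac{3941}{3}$ ($B = 4 - \frac{\left(-52 - 7\right) \left(-67\right)}{3} = 4 - \frac{\left(-59\right) \left(-67\right)}{3} = 4 - \frac{3953}{3} = - \frac{3941}{3} \approx -1313.7$)
$\left(L{\left(V{\left(13 \right)} \right)} + B\right) - 2850 = \left(\left(- \frac{26607}{2} - 1476 - \frac{9^{2}}{2}\right) - \frac{3941}{3}\right) - 2850 = \left(\left(- \frac{26607}{2} - 1476 - \frac{81}{2}\right) - \frac{3941}{3}\right) - 2850 = \left(-14820 - \frac{3941}{3}\right) - 2850 = - \frac{48401}{3} - 2850 = - \frac{56951}{3}$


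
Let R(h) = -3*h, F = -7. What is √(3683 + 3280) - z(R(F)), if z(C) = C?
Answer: -21 + √6963 ≈ 62.445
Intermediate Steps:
√(3683 + 3280) - z(R(F)) = √(3683 + 3280) - (-3)*(-7) = √6963 - 1*21 = √6963 - 21 = -21 + √6963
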